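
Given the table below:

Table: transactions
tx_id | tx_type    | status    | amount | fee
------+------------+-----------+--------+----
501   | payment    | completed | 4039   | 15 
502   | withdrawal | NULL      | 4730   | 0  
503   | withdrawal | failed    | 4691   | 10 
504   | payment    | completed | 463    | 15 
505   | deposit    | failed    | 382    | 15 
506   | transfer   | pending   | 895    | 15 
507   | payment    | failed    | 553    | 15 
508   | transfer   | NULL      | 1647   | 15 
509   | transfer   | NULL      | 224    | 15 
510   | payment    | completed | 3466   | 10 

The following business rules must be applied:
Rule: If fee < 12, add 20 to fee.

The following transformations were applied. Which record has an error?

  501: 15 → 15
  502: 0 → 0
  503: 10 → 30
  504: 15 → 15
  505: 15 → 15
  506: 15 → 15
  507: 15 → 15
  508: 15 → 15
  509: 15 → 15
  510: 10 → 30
Record 502 has an error. The correct transformed value should be 20, not 0.

Step 1: Check each record against the rule
Step 2: Record 502 has fee = 0
Step 3: Since 0 < 12, the bonus should have been applied
Step 4: Correct value = 20, but claimed value = 0
Conclusion: Record 502 has the error.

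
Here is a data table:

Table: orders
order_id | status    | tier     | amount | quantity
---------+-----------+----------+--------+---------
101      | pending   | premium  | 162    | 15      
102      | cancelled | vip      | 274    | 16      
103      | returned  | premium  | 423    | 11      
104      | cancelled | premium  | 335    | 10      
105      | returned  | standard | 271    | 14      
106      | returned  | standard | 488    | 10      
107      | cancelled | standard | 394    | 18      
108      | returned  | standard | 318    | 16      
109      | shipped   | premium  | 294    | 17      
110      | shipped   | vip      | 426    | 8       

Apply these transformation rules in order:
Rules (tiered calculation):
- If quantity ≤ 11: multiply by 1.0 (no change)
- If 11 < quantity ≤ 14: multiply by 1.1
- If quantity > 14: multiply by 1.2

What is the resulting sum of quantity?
152.8

Step 1: Tier 1 (quantity ≤ 11): 4 records, sum = 39 × 1.0 = 39.0
Step 2: Tier 2 (11 < quantity ≤ 14): 1 records, sum = 14 × 1.1 = 15.4
Step 3: Tier 3 (quantity > 14): 5 records, sum = 82 × 1.2 = 98.4
Step 4: Final sum = 39.0 + 15.4 + 98.4 = 152.8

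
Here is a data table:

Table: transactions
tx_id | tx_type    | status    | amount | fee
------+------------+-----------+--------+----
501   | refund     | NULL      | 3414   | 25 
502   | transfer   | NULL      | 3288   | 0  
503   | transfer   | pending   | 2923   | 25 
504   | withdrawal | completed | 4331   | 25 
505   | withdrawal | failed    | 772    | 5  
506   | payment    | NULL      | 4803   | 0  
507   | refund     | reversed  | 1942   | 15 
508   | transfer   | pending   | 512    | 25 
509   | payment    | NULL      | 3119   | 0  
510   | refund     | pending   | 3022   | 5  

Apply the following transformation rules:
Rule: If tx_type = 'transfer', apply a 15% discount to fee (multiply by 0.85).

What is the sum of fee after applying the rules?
117.5

Step 1: Records with tx_type = 'transfer' have total fee = 50
Step 2: Apply multiplier: 50 × 0.85 = 42.5
Step 3: Other records total: 75
Step 4: Final sum = 42.5 + 75 = 117.5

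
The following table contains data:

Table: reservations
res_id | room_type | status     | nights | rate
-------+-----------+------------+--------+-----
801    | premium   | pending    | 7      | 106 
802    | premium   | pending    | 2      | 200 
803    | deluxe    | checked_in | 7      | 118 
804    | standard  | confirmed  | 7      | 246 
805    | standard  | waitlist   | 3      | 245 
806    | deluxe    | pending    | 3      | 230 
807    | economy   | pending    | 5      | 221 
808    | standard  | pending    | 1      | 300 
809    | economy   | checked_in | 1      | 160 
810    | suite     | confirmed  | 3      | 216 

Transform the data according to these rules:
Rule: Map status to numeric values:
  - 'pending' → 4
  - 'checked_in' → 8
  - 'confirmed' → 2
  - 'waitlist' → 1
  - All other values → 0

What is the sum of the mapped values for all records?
41

Step 1: Apply mapping to each record
Step 2: Count by status:
  'pending': 5 records × 4 = 20
  'checked_in': 2 records × 8 = 16
  'confirmed': 2 records × 2 = 4
  'waitlist': 1 records × 1 = 1
Step 3: Sum all mapped values = 41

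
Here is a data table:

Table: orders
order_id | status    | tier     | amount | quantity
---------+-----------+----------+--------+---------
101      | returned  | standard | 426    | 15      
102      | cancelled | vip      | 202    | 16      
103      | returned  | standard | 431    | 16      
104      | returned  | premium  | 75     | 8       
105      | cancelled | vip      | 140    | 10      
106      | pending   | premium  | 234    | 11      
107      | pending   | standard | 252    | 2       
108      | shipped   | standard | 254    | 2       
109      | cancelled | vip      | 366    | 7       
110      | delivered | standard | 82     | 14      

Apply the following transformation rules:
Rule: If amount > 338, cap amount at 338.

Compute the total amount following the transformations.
2253

Step 1: 3 records have amount > 338
Step 2: These records originally summed to 1223
Step 3: After capping: 3 × 338 = 1014
Step 4: Unaffected records sum: 1239
Step 5: Final sum = 1014 + 1239 = 2253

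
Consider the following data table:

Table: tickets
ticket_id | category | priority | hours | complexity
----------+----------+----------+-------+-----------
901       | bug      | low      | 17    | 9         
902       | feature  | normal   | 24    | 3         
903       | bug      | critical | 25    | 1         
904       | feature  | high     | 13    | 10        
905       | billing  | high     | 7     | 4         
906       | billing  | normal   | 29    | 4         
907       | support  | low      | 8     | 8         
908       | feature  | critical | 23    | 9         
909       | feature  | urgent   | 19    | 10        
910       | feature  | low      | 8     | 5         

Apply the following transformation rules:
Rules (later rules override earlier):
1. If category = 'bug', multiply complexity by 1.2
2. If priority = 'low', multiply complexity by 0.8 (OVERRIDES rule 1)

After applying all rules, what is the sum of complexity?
58.8

Step 1: Rule 2 takes priority for records with priority = 'low'
  - 3 records: 22 × 0.8 = 17.6
Step 2: Rule 1 applies to remaining records with category = 'bug'
  - 1 records: 1 × 1.2 = 1.2
Step 3: Other records unchanged: 40
Step 4: Final sum = 17.6 + 1.2 + 40 = 58.8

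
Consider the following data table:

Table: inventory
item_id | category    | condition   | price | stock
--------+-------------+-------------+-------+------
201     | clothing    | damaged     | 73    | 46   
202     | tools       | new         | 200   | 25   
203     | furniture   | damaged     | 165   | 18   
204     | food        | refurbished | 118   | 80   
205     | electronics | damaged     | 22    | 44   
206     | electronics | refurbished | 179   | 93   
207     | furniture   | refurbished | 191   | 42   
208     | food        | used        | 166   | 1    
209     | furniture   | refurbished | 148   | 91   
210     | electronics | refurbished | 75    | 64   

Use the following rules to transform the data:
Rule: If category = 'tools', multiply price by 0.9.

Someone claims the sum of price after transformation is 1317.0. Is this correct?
Yes, the result is correct.

Step 1: Calculate the correct sum after transformation
Step 2: Apply multiplier 0.9 to records where category = 'tools'
Step 3: Correct result = 1317.0
Step 4: Claimed result = 1317.0
Step 5: 1317.0 = 1317.0 ✓
Conclusion: The claimed result is correct.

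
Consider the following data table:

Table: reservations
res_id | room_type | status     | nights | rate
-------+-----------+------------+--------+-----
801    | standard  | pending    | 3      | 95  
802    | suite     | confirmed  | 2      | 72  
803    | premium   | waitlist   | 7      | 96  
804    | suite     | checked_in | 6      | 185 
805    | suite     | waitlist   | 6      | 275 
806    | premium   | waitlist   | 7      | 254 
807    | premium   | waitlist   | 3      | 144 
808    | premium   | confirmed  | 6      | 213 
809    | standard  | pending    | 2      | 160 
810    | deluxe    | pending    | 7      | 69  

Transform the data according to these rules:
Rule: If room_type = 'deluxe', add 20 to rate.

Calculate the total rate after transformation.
1583

Step 1: Count records where room_type = 'deluxe': 1
Step 2: Total bonus added: 1 × 20 = 20
Step 3: Original sum of rate: 1563
Step 4: Final sum = 1563 + 20 = 1583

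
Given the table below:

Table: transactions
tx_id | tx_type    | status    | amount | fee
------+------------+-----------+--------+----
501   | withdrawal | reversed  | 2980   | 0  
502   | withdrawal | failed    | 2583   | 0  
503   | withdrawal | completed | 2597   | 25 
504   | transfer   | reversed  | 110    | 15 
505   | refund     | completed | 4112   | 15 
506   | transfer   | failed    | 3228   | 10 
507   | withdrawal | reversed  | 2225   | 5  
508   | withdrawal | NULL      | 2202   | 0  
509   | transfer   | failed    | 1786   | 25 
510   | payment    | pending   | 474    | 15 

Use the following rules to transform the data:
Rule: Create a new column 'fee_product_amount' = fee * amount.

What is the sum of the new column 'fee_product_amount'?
223420

Step 1: For each record, compute fee * amount
Example calculations:
  0 * 2980 = 0
  0 * 2583 = 0
  25 * 2597 = 64925
  ...
Step 2: Sum all derived values
Step 3: Total = 223420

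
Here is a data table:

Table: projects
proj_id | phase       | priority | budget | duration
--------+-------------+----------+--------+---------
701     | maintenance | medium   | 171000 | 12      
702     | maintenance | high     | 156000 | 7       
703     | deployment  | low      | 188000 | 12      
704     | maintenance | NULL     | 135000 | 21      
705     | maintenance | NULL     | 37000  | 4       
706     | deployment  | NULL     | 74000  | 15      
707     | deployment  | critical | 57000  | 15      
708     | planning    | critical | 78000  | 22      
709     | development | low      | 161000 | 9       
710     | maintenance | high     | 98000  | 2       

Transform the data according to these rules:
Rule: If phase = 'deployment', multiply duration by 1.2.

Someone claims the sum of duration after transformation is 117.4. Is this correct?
No, the correct result is 127.4.

Step 1: Calculate the correct sum after transformation
Step 2: Apply multiplier 1.2 to records where phase = 'deployment'
Step 3: Correct result = 127.4
Step 4: Claimed result = 117.4
Step 5: 127.4 ≠ 117.4
Conclusion: The claimed result is incorrect. The correct answer is 127.4.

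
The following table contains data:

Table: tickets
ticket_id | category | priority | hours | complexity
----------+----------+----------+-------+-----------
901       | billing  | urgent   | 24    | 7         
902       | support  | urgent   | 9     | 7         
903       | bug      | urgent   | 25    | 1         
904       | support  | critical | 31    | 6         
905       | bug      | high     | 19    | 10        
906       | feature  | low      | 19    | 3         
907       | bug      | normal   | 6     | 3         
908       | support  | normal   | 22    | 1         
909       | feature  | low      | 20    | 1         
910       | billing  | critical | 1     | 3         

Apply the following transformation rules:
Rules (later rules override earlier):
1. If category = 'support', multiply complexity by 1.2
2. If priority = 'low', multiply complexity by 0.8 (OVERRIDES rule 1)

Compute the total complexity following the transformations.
44.0

Step 1: Rule 2 takes priority for records with priority = 'low'
  - 2 records: 4 × 0.8 = 3.2
Step 2: Rule 1 applies to remaining records with category = 'support'
  - 3 records: 14 × 1.2 = 16.8
Step 3: Other records unchanged: 24
Step 4: Final sum = 3.2 + 16.8 + 24 = 44.0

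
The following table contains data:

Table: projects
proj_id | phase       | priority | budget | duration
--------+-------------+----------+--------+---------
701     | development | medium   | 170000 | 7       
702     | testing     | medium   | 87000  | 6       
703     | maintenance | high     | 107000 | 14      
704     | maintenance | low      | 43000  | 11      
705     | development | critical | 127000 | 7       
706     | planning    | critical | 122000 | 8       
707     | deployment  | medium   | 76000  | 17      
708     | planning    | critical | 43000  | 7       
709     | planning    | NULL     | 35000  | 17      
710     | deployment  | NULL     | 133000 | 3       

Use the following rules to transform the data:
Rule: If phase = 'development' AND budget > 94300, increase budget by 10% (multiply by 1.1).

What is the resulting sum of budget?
972700.0

Step 1: Find records where phase = 'development' AND budget > 94300
Step 2: 2 records match, summing to 297000
Step 3: After multiplier: 297000 × 1.1 = 326700.0
Step 4: Unaffected records sum: 646000
Step 5: Final sum = 326700.0 + 646000 = 972700.0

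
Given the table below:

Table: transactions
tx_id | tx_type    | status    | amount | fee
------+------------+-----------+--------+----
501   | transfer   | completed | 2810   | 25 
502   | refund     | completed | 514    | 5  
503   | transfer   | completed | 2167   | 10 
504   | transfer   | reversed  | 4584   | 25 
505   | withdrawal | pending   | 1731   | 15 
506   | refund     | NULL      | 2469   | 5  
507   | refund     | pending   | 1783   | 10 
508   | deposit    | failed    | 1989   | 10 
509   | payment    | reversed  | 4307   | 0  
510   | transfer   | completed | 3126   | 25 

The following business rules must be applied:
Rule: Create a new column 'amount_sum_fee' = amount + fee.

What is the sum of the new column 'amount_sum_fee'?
25610

Step 1: For each record, compute amount + fee
Example calculations:
  2810 + 25 = 2835
  514 + 5 = 519
  2167 + 10 = 2177
  ...
Step 2: Sum all derived values
Step 3: Total = 25610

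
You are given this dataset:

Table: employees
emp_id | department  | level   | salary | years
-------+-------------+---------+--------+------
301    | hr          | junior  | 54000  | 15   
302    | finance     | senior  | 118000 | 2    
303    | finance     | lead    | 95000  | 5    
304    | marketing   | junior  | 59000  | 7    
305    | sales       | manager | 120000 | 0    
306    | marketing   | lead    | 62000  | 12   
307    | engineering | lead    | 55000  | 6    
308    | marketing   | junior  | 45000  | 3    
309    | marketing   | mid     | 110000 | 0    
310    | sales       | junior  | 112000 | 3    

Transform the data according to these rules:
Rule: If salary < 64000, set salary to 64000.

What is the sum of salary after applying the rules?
875000

Step 1: 5 records have salary < 64000
Step 2: These records originally summed to 275000
Step 3: After setting to minimum: 5 × 64000 = 320000
Step 4: Unaffected records sum: 555000
Step 5: Final sum = 320000 + 555000 = 875000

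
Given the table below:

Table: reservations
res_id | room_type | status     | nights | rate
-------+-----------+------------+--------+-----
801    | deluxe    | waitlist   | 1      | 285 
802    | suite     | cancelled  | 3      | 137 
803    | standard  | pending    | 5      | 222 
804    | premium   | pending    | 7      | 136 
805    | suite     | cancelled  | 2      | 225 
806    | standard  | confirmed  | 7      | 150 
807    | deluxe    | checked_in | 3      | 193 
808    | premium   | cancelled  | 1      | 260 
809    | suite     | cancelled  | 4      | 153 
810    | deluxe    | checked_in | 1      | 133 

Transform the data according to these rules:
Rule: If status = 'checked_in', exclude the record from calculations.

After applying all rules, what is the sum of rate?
1568

Step 1: Identify records where status = 'checked_in'
Step 2: The excluded records sum to 326
Step 3: Original total rate = 1894
Step 4: Remaining total = 1894 - 326 = 1568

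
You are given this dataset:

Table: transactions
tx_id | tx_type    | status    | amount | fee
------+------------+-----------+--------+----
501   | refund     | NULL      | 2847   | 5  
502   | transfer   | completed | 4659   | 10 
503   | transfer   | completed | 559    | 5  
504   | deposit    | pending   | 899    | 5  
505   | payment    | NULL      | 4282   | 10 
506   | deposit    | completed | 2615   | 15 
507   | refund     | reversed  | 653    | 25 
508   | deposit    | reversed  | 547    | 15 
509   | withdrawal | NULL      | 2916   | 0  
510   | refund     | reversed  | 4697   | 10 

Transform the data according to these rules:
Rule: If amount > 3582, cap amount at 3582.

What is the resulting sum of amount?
21782

Step 1: 3 records have amount > 3582
Step 2: These records originally summed to 13638
Step 3: After capping: 3 × 3582 = 10746
Step 4: Unaffected records sum: 11036
Step 5: Final sum = 10746 + 11036 = 21782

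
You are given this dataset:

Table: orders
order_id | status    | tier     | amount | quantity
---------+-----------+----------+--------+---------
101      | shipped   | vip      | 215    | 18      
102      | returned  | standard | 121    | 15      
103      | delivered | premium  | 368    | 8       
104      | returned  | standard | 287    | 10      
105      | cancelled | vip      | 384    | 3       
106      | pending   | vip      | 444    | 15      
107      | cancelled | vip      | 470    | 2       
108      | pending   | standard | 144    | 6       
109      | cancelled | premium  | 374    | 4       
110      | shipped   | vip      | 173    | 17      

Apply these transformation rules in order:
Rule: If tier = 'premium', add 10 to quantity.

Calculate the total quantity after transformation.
118

Step 1: Count records where tier = 'premium': 2
Step 2: Total bonus added: 2 × 10 = 20
Step 3: Original sum of quantity: 98
Step 4: Final sum = 98 + 20 = 118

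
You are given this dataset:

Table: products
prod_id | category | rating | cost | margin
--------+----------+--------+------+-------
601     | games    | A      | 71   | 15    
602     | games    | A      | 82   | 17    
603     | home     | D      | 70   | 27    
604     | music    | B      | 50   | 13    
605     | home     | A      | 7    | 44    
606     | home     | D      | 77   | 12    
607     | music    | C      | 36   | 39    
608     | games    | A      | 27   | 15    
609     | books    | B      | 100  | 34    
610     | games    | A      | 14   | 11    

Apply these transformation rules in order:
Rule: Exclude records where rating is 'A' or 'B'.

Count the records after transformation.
3

Step 1: Count records to exclude
  - 5 (A) + 2 (B) = 7 records
Step 2: Total records: 10
Step 3: Remaining = 10 - 7 = 3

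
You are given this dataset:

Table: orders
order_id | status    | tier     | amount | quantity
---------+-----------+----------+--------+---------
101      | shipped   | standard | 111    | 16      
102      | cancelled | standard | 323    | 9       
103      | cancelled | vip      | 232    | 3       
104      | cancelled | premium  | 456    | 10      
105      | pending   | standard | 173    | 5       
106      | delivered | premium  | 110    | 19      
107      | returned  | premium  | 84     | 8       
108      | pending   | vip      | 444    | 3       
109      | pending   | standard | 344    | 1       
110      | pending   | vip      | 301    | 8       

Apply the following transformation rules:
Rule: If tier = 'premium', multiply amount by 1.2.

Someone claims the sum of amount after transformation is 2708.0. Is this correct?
Yes, the result is correct.

Step 1: Calculate the correct sum after transformation
Step 2: Apply multiplier 1.2 to records where tier = 'premium'
Step 3: Correct result = 2708.0
Step 4: Claimed result = 2708.0
Step 5: 2708.0 = 2708.0 ✓
Conclusion: The claimed result is correct.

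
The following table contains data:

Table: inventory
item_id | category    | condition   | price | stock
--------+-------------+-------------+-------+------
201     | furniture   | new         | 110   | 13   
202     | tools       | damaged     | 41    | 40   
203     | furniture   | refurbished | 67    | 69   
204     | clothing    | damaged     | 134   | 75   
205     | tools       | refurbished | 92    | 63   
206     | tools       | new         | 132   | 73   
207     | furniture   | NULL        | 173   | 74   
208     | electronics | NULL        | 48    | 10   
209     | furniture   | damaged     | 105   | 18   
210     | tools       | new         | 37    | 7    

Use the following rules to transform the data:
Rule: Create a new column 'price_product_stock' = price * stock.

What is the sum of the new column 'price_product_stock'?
48606

Step 1: For each record, compute price * stock
Example calculations:
  110 * 13 = 1430
  41 * 40 = 1640
  67 * 69 = 4623
  ...
Step 2: Sum all derived values
Step 3: Total = 48606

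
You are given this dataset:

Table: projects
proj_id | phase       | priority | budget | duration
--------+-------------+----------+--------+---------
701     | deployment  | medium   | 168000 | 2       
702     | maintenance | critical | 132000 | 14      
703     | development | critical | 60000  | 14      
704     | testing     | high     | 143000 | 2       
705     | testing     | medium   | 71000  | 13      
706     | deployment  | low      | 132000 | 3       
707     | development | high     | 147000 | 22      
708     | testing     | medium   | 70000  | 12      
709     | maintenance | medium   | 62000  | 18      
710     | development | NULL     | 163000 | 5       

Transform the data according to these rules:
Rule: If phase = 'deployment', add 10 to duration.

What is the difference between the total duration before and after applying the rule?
20

Step 1: Original sum of duration = 105
Step 2: 2 records have phase = 'deployment'
Step 3: Each affected record changes by 10
Step 4: Total change = 2 × 10 = 20
Step 5: New sum = 105 + 20 = 125
Step 6: Difference = |125 - 105| = 20
        (Sum increased by 20)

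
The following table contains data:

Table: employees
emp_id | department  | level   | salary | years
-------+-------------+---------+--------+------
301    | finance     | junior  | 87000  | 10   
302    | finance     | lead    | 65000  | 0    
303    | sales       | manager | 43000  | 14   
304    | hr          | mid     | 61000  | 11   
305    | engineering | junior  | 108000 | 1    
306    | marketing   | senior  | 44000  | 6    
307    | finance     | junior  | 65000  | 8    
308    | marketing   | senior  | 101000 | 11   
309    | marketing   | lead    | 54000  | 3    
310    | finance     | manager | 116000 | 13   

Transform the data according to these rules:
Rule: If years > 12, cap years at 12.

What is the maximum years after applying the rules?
12

Step 1: Original maximum years = 14
Step 2: Apply cap at 12
Step 3: 2 records had years > 12 and were capped
Step 4: Maximum after transformation = 12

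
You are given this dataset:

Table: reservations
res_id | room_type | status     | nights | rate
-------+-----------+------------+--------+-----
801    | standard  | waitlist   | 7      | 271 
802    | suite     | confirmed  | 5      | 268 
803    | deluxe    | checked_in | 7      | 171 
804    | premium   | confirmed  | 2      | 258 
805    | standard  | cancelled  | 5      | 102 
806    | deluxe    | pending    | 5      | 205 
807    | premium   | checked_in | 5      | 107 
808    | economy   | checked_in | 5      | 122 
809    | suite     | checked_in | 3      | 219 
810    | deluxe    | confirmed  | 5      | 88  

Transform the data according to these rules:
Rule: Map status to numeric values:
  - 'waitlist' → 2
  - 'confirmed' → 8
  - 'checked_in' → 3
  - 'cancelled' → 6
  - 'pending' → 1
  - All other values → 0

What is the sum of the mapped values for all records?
45

Step 1: Apply mapping to each record
Step 2: Count by status:
  'waitlist': 1 records × 2 = 2
  'confirmed': 3 records × 8 = 24
  'checked_in': 4 records × 3 = 12
  'cancelled': 1 records × 6 = 6
  'pending': 1 records × 1 = 1
Step 3: Sum all mapped values = 45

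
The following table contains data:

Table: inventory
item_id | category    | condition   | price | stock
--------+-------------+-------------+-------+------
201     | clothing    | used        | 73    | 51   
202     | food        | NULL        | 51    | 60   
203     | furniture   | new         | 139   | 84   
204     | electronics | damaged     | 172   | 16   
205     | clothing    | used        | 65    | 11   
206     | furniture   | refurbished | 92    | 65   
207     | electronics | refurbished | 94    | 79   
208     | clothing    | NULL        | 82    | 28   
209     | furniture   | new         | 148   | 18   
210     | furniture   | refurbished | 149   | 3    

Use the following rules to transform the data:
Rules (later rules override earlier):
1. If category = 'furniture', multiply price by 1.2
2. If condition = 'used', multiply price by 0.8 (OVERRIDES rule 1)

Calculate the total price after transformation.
1143.0

Step 1: Rule 2 takes priority for records with condition = 'used'
  - 2 records: 138 × 0.8 = 110.4
Step 2: Rule 1 applies to remaining records with category = 'furniture'
  - 4 records: 528 × 1.2 = 633.6
Step 3: Other records unchanged: 399
Step 4: Final sum = 110.4 + 633.6 + 399 = 1143.0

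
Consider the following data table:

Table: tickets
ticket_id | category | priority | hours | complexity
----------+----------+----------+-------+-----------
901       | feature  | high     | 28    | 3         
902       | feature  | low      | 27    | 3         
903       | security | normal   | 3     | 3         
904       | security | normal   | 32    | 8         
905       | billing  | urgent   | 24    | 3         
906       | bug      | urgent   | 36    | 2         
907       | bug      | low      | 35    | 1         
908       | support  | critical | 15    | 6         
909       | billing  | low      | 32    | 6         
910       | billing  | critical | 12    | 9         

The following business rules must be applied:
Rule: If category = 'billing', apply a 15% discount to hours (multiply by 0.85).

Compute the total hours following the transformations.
233.8

Step 1: Records with category = 'billing' have total hours = 68
Step 2: Apply multiplier: 68 × 0.85 = 57.8
Step 3: Other records total: 176
Step 4: Final sum = 57.8 + 176 = 233.8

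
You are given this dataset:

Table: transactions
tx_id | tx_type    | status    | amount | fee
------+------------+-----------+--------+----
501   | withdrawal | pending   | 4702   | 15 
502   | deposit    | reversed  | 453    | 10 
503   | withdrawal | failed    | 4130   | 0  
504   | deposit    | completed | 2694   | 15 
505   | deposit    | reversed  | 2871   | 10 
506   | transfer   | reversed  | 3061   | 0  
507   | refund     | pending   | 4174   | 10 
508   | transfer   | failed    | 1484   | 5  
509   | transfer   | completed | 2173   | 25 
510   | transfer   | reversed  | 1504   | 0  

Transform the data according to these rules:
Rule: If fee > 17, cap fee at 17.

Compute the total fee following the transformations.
82

Step 1: 1 records have fee > 17
Step 2: These records originally summed to 25
Step 3: After capping: 1 × 17 = 17
Step 4: Unaffected records sum: 65
Step 5: Final sum = 17 + 65 = 82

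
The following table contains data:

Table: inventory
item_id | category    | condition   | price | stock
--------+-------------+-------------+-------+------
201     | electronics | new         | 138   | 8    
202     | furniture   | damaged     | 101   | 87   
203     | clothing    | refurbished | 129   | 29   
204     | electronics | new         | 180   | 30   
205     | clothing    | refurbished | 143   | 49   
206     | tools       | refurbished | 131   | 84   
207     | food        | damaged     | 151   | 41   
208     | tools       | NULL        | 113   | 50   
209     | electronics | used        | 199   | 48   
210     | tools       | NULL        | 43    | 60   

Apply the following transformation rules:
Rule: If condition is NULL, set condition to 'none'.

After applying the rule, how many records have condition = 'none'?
2

Step 1: Count records where condition IS NULL
Step 2: Found 2 records with NULL condition
Step 3: These records will have condition set to 'none'
Step 4: Records already having condition = 'none': 0
Step 5: Answer: 2 + 0 = 2 records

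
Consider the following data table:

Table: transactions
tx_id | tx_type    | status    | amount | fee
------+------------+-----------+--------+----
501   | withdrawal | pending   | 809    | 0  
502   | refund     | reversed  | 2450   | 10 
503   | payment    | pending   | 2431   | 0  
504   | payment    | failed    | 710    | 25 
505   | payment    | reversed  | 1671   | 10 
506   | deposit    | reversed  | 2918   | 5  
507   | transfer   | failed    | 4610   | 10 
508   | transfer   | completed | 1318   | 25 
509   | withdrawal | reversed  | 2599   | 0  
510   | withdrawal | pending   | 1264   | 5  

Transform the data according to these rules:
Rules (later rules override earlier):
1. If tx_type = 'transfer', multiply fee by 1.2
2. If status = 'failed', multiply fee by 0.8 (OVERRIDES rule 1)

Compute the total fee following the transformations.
88.0

Step 1: Rule 2 takes priority for records with status = 'failed'
  - 2 records: 35 × 0.8 = 28.0
Step 2: Rule 1 applies to remaining records with tx_type = 'transfer'
  - 1 records: 25 × 1.2 = 30.0
Step 3: Other records unchanged: 30
Step 4: Final sum = 28.0 + 30.0 + 30 = 88.0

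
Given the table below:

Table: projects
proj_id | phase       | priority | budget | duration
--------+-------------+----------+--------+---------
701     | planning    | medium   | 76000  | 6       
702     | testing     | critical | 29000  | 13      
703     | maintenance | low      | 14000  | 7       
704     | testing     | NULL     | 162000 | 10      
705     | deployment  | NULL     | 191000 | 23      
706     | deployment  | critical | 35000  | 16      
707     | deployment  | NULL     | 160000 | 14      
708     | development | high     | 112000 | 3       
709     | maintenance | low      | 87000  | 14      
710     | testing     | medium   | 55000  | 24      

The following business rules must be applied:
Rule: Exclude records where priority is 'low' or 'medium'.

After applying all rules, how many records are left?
6

Step 1: Count records to exclude
  - 2 (low) + 2 (medium) = 4 records
Step 2: Total records: 10
Step 3: Remaining = 10 - 4 = 6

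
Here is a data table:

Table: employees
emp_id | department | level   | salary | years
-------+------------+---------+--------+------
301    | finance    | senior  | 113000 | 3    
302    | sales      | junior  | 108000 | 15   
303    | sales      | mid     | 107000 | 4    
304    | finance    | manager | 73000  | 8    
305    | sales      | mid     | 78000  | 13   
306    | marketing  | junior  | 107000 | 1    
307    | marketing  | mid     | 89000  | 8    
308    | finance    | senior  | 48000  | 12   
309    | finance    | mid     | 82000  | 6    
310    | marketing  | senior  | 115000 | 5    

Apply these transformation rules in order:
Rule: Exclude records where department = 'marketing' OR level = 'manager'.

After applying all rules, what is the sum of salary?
536000

Step 1: Find records where department = 'marketing' OR level = 'manager'
Step 2: 4 records match, summing to 384000
Step 3: Original sum: 920000
Step 4: Remaining sum = 920000 - 384000 = 536000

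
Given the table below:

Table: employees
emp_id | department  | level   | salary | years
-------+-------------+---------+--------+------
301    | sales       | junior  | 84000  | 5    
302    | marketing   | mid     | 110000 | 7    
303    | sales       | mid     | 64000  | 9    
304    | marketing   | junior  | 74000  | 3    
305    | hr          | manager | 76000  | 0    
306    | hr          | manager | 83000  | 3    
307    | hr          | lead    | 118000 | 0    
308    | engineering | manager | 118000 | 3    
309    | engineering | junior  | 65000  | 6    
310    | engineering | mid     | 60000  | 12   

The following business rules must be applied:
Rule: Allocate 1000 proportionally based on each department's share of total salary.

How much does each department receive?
engineering: 285.21, hr: 325.12, marketing: 215.96, sales: 173.71

Step 1: Calculate total salary = 852000
Step 2: Calculate each department's proportion:
  engineering: 243000/852000 = 28.52% → 285.21
  hr: 277000/852000 = 32.51% → 325.12
  marketing: 184000/852000 = 21.60% → 215.96
  sales: 148000/852000 = 17.37% → 173.71
Step 3: Verify: sum of allocations ≈ 1000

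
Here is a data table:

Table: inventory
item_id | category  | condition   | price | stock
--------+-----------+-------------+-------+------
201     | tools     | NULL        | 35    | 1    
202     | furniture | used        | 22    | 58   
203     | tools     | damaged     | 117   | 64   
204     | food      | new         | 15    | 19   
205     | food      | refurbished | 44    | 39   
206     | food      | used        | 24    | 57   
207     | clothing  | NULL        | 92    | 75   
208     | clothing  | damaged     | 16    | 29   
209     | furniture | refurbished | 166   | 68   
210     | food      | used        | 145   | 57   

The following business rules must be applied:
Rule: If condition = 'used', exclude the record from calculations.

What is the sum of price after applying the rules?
485

Step 1: Identify records where condition = 'used'
Step 2: The excluded records sum to 191
Step 3: Original total price = 676
Step 4: Remaining total = 676 - 191 = 485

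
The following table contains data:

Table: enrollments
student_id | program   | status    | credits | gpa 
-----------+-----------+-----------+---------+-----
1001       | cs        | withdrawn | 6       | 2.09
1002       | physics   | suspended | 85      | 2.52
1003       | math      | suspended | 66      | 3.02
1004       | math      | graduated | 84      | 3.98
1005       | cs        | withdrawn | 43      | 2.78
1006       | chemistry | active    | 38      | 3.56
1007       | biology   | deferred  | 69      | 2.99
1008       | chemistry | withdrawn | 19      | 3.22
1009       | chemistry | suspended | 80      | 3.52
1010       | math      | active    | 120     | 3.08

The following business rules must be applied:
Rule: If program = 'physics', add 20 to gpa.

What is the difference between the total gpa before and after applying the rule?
20.0

Step 1: Original sum of gpa = 30.76
Step 2: 1 records have program = 'physics'
Step 3: Each affected record changes by 20
Step 4: Total change = 1 × 20 = 20
Step 5: New sum = 30.76 + 20 = 50.76
Step 6: Difference = |50.76 - 30.76| = 20.0
        (Sum increased by 20.0)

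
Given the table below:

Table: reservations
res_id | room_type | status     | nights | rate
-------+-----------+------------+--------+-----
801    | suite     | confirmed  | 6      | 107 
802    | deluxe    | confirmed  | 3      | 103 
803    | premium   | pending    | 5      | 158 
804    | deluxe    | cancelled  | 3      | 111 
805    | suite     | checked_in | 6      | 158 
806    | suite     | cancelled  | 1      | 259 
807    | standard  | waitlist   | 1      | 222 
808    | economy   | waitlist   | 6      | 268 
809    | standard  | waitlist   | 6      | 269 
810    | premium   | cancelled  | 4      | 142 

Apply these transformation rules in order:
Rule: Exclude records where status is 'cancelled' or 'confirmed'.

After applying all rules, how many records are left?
5

Step 1: Count records to exclude
  - 3 (cancelled) + 2 (confirmed) = 5 records
Step 2: Total records: 10
Step 3: Remaining = 10 - 5 = 5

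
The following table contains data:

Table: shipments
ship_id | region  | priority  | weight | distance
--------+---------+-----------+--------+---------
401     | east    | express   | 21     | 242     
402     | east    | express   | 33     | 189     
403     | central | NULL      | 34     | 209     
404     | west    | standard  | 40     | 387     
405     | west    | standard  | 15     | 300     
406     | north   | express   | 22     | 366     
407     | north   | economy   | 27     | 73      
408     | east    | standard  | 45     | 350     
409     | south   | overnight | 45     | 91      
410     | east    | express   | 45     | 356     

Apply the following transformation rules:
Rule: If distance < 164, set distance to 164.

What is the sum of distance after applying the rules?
2727

Step 1: 2 records have distance < 164
Step 2: These records originally summed to 164
Step 3: After setting to minimum: 2 × 164 = 328
Step 4: Unaffected records sum: 2399
Step 5: Final sum = 328 + 2399 = 2727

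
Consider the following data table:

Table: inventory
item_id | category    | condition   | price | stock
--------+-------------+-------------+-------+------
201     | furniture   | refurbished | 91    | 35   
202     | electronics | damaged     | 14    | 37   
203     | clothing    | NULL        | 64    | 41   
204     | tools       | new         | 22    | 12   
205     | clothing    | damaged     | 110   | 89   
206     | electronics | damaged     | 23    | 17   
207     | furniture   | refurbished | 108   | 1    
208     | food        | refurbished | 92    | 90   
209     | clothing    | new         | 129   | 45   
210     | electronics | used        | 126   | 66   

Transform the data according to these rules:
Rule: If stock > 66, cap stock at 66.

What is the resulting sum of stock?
386

Step 1: 2 records have stock > 66
Step 2: These records originally summed to 179
Step 3: After capping: 2 × 66 = 132
Step 4: Unaffected records sum: 254
Step 5: Final sum = 132 + 254 = 386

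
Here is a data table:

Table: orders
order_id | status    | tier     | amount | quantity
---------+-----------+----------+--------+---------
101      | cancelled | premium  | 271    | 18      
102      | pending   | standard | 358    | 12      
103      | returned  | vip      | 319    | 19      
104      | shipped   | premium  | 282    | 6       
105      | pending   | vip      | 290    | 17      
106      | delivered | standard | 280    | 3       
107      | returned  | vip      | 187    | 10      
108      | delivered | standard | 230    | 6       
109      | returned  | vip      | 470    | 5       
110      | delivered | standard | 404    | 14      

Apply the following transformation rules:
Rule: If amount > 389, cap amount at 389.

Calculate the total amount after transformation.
2995

Step 1: 2 records have amount > 389
Step 2: These records originally summed to 874
Step 3: After capping: 2 × 389 = 778
Step 4: Unaffected records sum: 2217
Step 5: Final sum = 778 + 2217 = 2995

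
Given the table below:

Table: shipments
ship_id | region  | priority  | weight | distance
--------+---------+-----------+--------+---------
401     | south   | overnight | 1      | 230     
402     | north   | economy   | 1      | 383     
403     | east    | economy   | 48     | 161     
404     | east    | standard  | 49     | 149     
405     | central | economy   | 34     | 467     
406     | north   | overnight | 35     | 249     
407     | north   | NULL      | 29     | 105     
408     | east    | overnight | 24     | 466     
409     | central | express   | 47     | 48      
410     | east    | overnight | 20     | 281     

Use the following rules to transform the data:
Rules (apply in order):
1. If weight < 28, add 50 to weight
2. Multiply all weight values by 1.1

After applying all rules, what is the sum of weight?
536.8

Step 1: Apply Rule 1 - Add 50 to records with weight < 28
  - 4 records affected: 46 + (4 × 50) = 246
  - Unaffected records: 242
  - Sum after Rule 1: 488
Step 2: Apply Rule 2 - Multiply all by 1.1
  - 488 × 1.1 = 536.8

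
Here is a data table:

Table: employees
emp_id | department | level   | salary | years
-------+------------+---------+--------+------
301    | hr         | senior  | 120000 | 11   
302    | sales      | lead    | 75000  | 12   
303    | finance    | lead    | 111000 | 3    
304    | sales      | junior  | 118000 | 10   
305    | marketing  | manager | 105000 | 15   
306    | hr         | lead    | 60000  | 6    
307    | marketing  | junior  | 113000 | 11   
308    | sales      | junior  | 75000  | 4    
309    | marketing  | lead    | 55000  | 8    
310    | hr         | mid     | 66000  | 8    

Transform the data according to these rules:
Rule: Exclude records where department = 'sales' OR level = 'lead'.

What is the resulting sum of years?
45

Step 1: Find records where department = 'sales' OR level = 'lead'
Step 2: 6 records match, summing to 43
Step 3: Original sum: 88
Step 4: Remaining sum = 88 - 43 = 45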